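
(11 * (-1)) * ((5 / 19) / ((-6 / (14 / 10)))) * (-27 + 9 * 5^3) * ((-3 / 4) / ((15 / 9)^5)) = -10272339 / 237500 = -43.25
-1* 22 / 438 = -11 / 219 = -0.05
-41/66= -0.62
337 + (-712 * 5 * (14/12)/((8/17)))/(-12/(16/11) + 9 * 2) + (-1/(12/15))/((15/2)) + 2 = -132533/234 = -566.38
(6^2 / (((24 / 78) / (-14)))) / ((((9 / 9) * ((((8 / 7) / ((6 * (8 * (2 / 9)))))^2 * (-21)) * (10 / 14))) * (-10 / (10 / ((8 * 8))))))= -148.63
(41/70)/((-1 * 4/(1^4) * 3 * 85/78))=-533/11900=-0.04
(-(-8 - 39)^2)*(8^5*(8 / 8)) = -72384512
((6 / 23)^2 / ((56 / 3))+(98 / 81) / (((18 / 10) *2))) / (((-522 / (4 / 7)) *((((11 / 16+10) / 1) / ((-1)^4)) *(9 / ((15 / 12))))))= -36683060 / 7590290670711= -0.00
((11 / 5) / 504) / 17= 11 / 42840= 0.00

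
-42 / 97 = -0.43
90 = 90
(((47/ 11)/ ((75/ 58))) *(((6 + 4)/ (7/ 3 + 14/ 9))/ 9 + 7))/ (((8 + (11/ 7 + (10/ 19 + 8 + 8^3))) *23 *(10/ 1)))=440249/ 2229657375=0.00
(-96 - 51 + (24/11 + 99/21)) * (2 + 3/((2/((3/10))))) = -18879/55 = -343.25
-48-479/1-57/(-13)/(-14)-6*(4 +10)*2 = -126547/182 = -695.31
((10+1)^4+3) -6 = 14638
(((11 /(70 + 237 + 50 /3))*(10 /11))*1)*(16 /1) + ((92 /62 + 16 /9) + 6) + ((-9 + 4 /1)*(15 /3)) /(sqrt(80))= 2642984 /270909 -5*sqrt(5) /4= 6.96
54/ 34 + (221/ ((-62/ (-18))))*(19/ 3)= 214986/ 527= 407.94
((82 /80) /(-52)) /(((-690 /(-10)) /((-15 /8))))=41 /76544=0.00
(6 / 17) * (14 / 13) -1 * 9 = -1905 / 221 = -8.62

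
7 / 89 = 0.08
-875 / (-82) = 875 / 82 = 10.67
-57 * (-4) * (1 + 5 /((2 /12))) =7068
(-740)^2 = 547600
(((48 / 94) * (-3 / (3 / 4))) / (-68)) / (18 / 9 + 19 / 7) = 56 / 8789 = 0.01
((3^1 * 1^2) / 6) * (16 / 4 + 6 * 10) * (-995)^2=31680800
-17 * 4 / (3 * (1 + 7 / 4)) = -272 / 33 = -8.24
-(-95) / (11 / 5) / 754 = 475 / 8294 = 0.06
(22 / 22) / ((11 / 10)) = 10 / 11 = 0.91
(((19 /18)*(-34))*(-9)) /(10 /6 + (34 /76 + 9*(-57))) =-36822 /58241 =-0.63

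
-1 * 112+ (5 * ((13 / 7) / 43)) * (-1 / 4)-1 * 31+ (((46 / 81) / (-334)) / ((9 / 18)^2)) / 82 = -95523901243 / 667746828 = -143.05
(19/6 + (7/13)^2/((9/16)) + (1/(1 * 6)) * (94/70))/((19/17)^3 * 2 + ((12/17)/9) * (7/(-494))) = 4852457101/3467438520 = 1.40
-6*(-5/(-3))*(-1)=10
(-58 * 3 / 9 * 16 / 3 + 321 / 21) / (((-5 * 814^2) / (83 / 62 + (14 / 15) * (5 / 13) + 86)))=106662659 / 45879954120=0.00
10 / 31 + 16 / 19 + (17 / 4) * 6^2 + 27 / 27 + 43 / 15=158.03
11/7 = 1.57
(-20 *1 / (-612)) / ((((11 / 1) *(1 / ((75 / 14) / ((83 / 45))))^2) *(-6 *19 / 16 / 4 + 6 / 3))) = 50625000 / 441867349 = 0.11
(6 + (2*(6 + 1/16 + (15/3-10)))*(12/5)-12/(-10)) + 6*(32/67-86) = -335559/670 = -500.83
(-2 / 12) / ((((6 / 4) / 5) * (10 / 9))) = -1 / 2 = -0.50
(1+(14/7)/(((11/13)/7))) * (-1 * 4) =-772/11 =-70.18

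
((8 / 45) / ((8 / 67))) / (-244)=-67 / 10980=-0.01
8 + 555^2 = 308033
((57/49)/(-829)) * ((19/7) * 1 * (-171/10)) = 185193/2843470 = 0.07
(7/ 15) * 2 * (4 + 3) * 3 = 19.60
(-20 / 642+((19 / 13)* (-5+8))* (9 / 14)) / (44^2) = 162853 / 113104992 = 0.00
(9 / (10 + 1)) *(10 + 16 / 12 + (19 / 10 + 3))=1461 / 110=13.28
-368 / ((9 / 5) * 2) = -920 / 9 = -102.22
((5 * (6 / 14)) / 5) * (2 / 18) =1 / 21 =0.05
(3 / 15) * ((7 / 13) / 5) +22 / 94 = 3904 / 15275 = 0.26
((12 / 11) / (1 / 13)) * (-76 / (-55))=11856 / 605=19.60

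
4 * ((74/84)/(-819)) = -74/17199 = -0.00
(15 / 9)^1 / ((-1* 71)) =-5 / 213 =-0.02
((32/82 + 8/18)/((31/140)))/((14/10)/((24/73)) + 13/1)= 1724800/7896723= 0.22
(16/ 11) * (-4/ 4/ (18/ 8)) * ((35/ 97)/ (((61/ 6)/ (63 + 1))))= -1.47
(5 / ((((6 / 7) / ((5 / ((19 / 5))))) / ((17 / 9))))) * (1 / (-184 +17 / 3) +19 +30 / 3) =23074100 / 54891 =420.36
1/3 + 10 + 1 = 34/3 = 11.33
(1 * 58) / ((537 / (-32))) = -1856 / 537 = -3.46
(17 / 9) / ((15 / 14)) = 238 / 135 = 1.76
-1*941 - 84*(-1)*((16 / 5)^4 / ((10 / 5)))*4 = 10421923 / 625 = 16675.08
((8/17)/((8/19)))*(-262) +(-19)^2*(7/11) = -11799/187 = -63.10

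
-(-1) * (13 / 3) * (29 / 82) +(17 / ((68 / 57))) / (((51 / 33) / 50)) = 967217 / 2091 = 462.56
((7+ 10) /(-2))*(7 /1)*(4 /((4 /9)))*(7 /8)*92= -172431 /4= -43107.75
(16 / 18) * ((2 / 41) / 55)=16 / 20295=0.00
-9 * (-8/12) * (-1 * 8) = -48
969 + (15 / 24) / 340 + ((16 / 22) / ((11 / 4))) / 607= 38716648647 / 39955168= 969.00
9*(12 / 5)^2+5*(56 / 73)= 101608 / 1825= 55.68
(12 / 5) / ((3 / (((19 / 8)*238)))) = 452.20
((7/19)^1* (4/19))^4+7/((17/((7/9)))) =0.32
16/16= 1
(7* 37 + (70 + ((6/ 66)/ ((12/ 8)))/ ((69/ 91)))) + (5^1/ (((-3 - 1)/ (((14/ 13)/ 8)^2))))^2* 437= 87718984504865/ 266376794112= 329.30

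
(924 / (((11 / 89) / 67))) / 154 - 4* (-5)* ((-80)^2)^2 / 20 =450595778 / 11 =40963252.55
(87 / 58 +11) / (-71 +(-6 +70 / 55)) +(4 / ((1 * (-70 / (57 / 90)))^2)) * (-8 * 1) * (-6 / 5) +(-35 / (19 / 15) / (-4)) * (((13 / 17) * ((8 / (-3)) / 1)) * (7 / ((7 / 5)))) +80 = 2790885949 / 296756250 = 9.40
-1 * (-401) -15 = 386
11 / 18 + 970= 17471 / 18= 970.61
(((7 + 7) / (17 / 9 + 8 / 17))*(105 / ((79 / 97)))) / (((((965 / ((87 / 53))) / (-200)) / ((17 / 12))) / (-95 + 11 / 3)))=9823284613800 / 291720851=33673.58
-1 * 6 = -6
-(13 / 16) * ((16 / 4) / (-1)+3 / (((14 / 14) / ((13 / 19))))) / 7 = 481 / 2128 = 0.23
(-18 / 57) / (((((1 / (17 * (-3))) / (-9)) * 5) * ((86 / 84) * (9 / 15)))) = -38556 / 817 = -47.19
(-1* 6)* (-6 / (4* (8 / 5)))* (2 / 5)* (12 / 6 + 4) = 27 / 2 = 13.50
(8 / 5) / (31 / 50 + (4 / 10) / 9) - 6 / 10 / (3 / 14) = -586 / 1495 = -0.39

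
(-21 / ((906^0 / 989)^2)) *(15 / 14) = -44015445 / 2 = -22007722.50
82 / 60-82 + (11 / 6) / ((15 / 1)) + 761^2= 26056822 / 45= 579040.49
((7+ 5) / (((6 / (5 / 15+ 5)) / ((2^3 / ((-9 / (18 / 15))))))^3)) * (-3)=8388608 / 273375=30.69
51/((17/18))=54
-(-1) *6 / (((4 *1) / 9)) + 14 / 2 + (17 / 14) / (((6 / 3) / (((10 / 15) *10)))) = 1031 / 42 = 24.55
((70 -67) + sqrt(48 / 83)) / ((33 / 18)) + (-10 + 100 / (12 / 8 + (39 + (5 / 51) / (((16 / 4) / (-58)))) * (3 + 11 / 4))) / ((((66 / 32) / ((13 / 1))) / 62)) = -3726.22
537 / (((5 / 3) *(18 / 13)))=232.70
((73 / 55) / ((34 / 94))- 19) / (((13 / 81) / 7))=-8127378 / 12155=-668.64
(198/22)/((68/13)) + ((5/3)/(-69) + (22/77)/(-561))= 1838131/1083852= 1.70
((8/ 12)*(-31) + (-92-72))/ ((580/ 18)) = -831/ 145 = -5.73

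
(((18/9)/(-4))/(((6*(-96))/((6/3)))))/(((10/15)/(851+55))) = 151/64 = 2.36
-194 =-194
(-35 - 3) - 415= -453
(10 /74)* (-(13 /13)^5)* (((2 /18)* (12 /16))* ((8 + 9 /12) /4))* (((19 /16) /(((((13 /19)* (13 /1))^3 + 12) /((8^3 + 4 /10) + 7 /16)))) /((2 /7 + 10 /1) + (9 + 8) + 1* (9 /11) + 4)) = -14409301702565 /22069615523659776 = -0.00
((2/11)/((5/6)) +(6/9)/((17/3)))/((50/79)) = 12403/23375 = 0.53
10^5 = 100000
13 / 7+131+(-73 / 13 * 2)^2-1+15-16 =304016 / 1183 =256.99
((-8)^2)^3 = 262144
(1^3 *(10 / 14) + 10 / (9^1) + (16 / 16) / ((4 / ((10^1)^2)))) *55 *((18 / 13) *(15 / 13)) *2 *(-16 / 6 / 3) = -88000 / 21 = -4190.48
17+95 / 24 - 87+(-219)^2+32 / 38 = 47895.80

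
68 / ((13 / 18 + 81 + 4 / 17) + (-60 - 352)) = -0.21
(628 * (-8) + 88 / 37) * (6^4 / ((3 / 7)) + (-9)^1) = -560187000 / 37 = -15140189.19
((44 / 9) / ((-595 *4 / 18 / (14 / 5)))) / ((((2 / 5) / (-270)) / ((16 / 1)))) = 19008 / 17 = 1118.12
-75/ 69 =-25/ 23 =-1.09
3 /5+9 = 9.60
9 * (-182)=-1638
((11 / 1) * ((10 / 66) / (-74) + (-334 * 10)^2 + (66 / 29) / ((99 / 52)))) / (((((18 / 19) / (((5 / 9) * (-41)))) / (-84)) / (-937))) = -232218593155184.34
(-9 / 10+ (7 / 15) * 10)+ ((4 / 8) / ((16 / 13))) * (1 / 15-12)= -1.08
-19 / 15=-1.27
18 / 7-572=-569.43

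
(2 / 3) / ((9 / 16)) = 32 / 27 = 1.19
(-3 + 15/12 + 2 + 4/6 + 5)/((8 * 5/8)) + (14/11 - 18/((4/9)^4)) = -9691213/21120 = -458.86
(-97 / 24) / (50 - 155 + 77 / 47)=4559 / 116592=0.04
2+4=6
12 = 12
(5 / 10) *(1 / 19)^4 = 1 / 260642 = 0.00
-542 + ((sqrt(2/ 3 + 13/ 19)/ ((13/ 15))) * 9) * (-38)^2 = -542 + 3420 * sqrt(4389)/ 13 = 16886.72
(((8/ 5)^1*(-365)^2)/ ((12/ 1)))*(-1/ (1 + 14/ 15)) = -266450/ 29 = -9187.93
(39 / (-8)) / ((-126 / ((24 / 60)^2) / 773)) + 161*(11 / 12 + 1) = 313.37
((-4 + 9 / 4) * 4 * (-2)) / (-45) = -14 / 45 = -0.31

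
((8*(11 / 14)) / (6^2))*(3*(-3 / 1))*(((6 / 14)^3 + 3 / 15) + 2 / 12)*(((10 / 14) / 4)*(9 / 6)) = -50413 / 268912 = -0.19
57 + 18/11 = 645/11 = 58.64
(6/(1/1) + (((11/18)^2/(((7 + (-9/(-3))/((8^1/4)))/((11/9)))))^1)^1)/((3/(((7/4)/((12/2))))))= 1050329/1784592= 0.59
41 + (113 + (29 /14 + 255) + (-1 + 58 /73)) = 419905 /1022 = 410.87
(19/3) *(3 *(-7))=-133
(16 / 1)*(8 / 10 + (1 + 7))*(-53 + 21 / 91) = -482944 / 65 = -7429.91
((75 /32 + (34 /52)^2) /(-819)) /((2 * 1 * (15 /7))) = -0.00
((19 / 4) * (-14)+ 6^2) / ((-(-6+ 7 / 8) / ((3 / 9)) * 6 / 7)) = -854 / 369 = -2.31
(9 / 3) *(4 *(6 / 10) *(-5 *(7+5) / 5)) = -432 / 5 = -86.40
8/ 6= 4/ 3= 1.33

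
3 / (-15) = -1 / 5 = -0.20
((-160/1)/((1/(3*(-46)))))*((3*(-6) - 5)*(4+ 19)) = -11680320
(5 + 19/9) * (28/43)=1792/387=4.63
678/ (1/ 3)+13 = 2047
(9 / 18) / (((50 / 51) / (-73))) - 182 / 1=-21923 / 100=-219.23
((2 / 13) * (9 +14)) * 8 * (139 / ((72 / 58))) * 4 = 1483408 / 117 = 12678.70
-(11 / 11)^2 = -1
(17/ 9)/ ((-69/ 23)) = -17/ 27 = -0.63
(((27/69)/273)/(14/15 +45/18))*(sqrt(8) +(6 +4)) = 180*sqrt(2)/215579 +900/215579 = 0.01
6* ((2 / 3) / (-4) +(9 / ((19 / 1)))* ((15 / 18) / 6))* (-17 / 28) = 391 / 1064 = 0.37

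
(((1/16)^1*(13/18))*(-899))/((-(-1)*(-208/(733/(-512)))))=-658967/2359296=-0.28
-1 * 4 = -4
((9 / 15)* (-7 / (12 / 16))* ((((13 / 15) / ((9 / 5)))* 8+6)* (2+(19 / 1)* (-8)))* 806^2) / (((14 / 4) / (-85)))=-1175061596800 / 9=-130562399644.44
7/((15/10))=14/3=4.67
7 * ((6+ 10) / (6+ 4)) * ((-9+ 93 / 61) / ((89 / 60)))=-56.44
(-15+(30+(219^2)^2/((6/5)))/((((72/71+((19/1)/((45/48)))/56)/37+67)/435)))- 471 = 460006350871994559/36982406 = 12438518761.38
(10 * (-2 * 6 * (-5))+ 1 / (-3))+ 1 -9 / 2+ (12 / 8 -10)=1763 / 3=587.67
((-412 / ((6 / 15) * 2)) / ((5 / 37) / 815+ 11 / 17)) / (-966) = 52801405 / 64101828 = 0.82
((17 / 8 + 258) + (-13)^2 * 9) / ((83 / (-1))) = -14249 / 664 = -21.46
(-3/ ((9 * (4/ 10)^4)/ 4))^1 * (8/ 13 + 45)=-370625/ 156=-2375.80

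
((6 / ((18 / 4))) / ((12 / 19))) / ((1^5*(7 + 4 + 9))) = 19 / 180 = 0.11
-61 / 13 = -4.69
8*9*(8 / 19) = 576 / 19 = 30.32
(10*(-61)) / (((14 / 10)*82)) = -5.31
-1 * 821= -821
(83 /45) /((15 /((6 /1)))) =166 /225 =0.74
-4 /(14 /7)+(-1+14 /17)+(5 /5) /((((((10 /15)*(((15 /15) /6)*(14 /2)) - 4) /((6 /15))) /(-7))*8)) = -20389 /9860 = -2.07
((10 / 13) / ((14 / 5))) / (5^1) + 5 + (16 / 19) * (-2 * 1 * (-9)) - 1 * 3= 29761 / 1729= 17.21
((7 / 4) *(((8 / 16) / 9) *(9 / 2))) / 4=7 / 64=0.11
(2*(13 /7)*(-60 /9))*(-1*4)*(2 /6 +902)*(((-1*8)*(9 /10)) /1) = -4504448 /7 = -643492.57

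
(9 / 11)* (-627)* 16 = -8208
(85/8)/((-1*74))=-85/592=-0.14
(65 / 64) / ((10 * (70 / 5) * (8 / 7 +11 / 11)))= 13 / 3840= 0.00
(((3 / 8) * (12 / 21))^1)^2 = 9 / 196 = 0.05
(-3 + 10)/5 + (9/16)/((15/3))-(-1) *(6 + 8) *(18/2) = 10201/80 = 127.51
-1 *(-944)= 944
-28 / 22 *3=-42 / 11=-3.82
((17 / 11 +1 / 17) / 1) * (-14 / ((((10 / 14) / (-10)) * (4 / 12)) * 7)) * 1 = 25200 / 187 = 134.76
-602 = -602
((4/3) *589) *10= 23560/3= 7853.33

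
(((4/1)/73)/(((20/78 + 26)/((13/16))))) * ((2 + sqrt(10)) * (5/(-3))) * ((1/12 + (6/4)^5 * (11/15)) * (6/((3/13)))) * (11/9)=-65565071 * sqrt(10)/129171456 - 65565071/64585728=-2.62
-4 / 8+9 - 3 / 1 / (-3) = 19 / 2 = 9.50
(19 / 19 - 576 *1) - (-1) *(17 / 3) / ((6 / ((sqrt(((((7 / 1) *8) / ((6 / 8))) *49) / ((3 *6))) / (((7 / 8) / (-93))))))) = -8432 *sqrt(21) / 27 - 575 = -2006.12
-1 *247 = -247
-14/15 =-0.93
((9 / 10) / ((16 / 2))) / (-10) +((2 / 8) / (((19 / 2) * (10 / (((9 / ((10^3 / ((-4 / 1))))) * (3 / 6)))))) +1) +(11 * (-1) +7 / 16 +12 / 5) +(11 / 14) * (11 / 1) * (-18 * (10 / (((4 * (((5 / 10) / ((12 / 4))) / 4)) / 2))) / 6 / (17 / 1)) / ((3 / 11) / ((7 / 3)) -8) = 62910362283 / 3921220000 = 16.04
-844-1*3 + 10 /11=-846.09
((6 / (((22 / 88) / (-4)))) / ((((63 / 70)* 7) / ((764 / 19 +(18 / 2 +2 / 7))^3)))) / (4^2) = -5705603145740 / 49405377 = -115485.47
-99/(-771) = 33/257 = 0.13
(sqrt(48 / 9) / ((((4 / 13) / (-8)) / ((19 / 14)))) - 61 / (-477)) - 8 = -988 *sqrt(3) / 21 - 3755 / 477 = -89.36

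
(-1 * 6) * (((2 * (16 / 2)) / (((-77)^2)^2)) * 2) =-192 / 35153041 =-0.00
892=892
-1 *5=-5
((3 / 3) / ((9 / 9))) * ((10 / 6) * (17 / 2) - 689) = -4049 / 6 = -674.83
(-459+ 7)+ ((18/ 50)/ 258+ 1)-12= -995447/ 2150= -463.00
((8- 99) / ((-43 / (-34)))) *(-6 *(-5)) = -92820 / 43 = -2158.60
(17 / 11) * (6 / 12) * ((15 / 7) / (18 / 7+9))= 85 / 594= 0.14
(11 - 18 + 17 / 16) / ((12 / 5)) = -475 / 192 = -2.47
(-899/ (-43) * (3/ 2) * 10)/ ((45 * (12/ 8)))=1798/ 387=4.65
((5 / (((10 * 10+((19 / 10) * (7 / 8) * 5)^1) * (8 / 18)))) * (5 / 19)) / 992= 0.00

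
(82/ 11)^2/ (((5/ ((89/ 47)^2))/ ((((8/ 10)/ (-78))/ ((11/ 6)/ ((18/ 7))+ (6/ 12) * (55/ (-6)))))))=1917388944/ 18155605325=0.11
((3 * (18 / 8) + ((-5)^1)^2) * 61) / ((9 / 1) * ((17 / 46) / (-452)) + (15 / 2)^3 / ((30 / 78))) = 20134453 / 11403036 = 1.77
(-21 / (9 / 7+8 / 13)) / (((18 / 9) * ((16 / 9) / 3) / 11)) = -567567 / 5536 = -102.52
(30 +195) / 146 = 225 / 146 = 1.54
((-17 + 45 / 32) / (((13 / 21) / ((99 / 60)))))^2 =119582481249 / 69222400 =1727.51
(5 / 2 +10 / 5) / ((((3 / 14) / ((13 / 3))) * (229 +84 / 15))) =0.39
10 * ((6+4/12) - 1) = 160/3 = 53.33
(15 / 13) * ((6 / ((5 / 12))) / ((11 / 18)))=3888 / 143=27.19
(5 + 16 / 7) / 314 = 51 / 2198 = 0.02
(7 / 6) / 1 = 7 / 6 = 1.17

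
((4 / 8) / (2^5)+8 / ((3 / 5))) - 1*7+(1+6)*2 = 3907 / 192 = 20.35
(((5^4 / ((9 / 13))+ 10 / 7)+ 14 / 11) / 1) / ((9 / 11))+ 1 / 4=2510555 / 2268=1106.95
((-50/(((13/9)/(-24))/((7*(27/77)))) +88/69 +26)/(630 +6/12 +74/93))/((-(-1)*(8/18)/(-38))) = -108084877326/386197669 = -279.87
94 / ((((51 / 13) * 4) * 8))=611 / 816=0.75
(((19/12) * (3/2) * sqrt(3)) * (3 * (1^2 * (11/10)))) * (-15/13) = -15.66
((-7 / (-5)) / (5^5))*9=63 / 15625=0.00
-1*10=-10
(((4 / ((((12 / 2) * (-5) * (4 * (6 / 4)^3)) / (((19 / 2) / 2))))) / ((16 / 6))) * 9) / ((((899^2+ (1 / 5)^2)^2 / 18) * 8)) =-0.00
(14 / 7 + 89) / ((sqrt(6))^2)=91 / 6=15.17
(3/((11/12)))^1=36/11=3.27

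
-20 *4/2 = -40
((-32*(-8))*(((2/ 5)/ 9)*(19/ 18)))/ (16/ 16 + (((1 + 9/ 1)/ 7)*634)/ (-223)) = -7592704/ 1935495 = -3.92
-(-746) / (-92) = -373 / 46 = -8.11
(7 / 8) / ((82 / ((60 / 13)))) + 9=19293 / 2132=9.05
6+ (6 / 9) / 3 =6.22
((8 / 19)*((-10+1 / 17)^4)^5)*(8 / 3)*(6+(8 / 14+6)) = 2034214466012081103477314382876027761657596728832 / 1621628331252381436438238799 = 1254427063716295543204.59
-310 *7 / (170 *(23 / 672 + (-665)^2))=-145824 / 5051978791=-0.00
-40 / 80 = -1 / 2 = -0.50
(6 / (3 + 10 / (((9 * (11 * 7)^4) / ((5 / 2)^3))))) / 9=843672984 / 3796529053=0.22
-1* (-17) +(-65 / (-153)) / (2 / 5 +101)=101464 / 5967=17.00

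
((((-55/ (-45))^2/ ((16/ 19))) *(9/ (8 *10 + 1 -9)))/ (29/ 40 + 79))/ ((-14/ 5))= -57475/ 57861216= -0.00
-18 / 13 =-1.38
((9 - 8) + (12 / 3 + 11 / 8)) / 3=17 / 8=2.12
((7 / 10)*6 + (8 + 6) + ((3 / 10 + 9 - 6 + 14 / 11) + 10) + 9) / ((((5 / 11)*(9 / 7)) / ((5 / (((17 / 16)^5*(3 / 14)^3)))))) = 9254811467776 / 345025251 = 26823.58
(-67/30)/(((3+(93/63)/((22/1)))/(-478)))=2466002/7085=348.06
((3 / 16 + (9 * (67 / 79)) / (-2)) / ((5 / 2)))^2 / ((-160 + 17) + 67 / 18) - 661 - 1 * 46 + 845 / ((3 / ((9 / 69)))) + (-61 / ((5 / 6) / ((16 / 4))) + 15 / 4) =-12007835170201 / 12516949600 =-959.33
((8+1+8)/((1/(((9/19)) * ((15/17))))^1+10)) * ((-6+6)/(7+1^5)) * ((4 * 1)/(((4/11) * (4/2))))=0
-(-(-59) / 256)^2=-3481 / 65536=-0.05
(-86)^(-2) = 1 / 7396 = 0.00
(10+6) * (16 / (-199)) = -256 / 199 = -1.29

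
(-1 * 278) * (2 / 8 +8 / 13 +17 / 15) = -216701 / 390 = -555.64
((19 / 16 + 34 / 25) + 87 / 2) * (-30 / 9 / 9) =-17.05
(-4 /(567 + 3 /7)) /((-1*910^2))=1 /117471900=0.00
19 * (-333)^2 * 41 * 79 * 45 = 307089897705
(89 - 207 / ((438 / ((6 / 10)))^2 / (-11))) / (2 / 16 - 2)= -94860754 / 1998375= -47.47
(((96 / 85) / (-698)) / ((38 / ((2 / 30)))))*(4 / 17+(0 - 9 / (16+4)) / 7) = -814 / 1676814125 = -0.00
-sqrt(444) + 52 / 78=2 / 3- 2 * sqrt(111)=-20.40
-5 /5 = -1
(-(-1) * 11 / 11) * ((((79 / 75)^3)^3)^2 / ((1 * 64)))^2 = 206336132715709669990485567530001552309415935666586885734738159549121 / 130186343733940738422172334054494058364070951938629150390625000000000000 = 0.00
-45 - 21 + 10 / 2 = -61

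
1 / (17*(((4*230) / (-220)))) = -11 / 782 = -0.01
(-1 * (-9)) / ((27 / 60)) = 20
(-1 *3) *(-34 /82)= 51 /41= 1.24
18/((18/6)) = 6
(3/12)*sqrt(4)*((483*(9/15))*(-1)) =-1449/10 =-144.90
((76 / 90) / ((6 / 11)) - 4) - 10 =-1681 / 135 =-12.45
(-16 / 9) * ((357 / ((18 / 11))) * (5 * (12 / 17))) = -1368.89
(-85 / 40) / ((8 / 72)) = -153 / 8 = -19.12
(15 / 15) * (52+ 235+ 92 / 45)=13007 / 45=289.04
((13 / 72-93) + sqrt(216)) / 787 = -6683 / 56664 + 6*sqrt(6) / 787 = -0.10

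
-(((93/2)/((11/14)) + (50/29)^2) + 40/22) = -53801/841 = -63.97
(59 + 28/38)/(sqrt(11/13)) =64.94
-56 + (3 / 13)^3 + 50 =-5.99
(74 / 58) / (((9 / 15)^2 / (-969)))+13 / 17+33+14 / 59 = -296704277 / 87261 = -3400.19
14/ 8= 7/ 4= 1.75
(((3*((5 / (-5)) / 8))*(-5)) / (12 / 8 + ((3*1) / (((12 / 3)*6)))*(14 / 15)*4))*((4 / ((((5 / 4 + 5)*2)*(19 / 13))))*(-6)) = -1404 / 1121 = -1.25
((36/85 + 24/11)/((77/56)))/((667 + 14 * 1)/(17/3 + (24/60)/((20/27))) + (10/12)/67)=7293617856/422394202175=0.02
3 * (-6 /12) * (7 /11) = -21 /22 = -0.95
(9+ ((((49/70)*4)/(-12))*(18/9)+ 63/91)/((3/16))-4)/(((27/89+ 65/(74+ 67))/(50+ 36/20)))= 3931647713/9352200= 420.40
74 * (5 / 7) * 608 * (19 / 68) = 1068560 / 119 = 8979.50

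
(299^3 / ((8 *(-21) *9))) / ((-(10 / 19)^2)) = 9649854539 / 151200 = 63821.79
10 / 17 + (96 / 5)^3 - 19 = 15001387 / 2125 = 7059.48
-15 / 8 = -1.88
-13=-13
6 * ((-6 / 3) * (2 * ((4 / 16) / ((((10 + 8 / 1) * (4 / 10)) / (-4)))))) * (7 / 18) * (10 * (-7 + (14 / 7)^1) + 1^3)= -1715 / 27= -63.52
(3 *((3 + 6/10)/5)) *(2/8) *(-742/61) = -6.57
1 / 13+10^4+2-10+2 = 129923 / 13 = 9994.08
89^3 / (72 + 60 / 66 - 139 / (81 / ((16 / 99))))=5653146411 / 582434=9706.07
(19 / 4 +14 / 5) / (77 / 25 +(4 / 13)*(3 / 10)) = 9815 / 4124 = 2.38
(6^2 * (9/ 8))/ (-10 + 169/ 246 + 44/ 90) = -149445/ 32561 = -4.59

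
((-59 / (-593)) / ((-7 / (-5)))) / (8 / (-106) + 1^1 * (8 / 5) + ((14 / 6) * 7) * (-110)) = -234525 / 5924049838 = -0.00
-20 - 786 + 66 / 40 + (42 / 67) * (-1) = -1078669 / 1340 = -804.98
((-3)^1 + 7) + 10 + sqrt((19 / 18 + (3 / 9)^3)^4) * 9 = 8017 / 324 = 24.74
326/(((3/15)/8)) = 13040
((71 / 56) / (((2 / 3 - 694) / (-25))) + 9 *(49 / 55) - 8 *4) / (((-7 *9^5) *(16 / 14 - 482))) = -30668849 / 254665846955520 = -0.00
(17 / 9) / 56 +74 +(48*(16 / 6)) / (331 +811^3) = 9951602166959 / 134419839624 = 74.03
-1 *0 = 0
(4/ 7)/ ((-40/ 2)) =-1/ 35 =-0.03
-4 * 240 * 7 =-6720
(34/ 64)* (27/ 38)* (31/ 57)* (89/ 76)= 422127/ 1755904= 0.24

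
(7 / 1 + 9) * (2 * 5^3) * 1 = 4000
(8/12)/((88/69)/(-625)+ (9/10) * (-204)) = -14375/3958919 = -0.00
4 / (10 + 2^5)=2 / 21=0.10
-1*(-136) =136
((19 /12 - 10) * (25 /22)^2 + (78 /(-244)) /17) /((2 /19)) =-1245903739 /12045792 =-103.43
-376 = -376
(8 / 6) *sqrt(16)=16 / 3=5.33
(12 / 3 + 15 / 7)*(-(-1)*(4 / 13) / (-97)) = -172 / 8827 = -0.02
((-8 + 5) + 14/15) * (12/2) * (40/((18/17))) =-4216/9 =-468.44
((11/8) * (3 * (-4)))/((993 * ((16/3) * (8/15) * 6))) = -165/169472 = -0.00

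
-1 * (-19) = 19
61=61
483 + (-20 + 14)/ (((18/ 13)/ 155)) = -566/ 3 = -188.67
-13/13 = -1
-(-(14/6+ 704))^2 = -4490161/9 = -498906.78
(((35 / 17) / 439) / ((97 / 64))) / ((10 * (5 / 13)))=2912 / 3619555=0.00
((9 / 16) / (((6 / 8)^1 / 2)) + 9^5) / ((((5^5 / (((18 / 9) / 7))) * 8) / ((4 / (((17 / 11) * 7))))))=1299111 / 5206250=0.25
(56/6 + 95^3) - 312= 2571217/3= 857072.33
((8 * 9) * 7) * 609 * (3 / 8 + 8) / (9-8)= 2570589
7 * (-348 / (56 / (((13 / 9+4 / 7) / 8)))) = -3683 / 336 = -10.96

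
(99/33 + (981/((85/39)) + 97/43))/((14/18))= 14979123/25585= 585.47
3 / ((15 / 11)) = 11 / 5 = 2.20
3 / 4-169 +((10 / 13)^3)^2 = -3244442457 / 19307236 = -168.04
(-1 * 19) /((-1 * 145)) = 19 /145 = 0.13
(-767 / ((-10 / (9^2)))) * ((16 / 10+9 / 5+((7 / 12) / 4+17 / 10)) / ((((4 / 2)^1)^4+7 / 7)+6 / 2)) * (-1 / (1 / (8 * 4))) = -26072631 / 500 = -52145.26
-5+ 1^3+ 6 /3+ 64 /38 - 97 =-1849 /19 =-97.32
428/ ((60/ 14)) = 99.87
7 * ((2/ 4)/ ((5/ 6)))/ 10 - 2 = -79/ 50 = -1.58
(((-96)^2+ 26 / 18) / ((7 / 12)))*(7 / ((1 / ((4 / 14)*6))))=189616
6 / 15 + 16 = 82 / 5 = 16.40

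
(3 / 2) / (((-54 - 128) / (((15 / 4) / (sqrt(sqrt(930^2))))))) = -3*sqrt(930) / 90272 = -0.00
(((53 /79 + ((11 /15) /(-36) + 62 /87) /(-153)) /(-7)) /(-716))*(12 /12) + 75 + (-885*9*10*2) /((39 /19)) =-136600257721563641 /1761840765360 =-77532.69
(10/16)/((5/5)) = 5/8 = 0.62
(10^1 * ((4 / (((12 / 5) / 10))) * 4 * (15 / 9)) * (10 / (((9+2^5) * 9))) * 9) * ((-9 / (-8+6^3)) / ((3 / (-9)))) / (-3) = -6250 / 533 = -11.73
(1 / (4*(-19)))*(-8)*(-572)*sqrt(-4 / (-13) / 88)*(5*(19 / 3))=-20*sqrt(286) / 3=-112.74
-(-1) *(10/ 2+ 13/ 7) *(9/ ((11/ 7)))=432/ 11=39.27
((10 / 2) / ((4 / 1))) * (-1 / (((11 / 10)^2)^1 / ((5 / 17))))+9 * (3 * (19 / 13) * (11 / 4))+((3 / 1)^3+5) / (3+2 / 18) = 88727465 / 748748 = 118.50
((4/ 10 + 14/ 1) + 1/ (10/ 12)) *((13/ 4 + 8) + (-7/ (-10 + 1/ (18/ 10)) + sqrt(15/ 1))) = 78 *sqrt(15)/ 5 + 159003/ 850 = 247.48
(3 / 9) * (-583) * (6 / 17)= -1166 / 17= -68.59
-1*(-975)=975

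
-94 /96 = -47 /48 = -0.98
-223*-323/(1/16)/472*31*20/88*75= 837337125/649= 1290195.88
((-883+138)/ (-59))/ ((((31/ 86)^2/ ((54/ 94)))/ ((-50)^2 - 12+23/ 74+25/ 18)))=13704576844200/ 98599561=138992.27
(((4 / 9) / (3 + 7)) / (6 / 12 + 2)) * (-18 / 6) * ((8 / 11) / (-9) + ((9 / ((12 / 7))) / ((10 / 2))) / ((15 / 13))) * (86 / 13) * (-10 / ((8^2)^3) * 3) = 352987 / 10543104000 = 0.00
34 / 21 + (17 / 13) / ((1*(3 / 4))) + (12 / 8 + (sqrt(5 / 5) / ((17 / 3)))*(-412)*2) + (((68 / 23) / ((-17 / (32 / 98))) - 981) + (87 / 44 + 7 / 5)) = -61273047729 / 54794740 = -1118.23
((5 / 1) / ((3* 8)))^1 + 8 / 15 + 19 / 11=3259 / 1320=2.47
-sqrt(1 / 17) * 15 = -15 * sqrt(17) / 17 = -3.64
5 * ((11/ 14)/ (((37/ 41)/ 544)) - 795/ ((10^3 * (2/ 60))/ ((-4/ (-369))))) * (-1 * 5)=-125670165/ 10619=-11834.46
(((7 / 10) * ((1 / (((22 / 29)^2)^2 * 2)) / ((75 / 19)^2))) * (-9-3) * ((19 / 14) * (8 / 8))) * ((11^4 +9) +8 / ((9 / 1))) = -319837426947091 / 19765350000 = -16181.72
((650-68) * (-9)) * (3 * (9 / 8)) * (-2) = 70713 / 2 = 35356.50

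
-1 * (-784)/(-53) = -784/53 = -14.79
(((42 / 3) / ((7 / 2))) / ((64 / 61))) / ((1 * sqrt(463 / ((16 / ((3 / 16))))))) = 61 * sqrt(1389) / 1389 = 1.64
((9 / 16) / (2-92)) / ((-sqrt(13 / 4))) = sqrt(13) / 1040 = 0.00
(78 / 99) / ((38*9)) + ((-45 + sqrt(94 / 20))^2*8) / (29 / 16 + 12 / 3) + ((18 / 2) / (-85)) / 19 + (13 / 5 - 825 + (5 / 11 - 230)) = 25896632401 / 14869305 - 384*sqrt(470) / 31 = 1473.07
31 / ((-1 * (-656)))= 31 / 656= 0.05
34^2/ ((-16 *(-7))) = 289/ 28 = 10.32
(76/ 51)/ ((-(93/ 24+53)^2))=-0.00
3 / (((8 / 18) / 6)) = 81 / 2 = 40.50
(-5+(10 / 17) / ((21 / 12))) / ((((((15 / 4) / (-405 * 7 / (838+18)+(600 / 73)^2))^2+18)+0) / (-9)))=1906528046710611195 / 817728951975761546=2.33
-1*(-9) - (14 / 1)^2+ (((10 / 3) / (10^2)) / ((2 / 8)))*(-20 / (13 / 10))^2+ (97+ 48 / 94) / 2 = -5084465 / 47658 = -106.69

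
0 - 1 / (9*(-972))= 1 / 8748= 0.00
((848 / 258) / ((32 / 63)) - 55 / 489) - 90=-7034923 / 84108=-83.64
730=730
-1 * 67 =-67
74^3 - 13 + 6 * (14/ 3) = 405239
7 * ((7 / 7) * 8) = 56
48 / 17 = 2.82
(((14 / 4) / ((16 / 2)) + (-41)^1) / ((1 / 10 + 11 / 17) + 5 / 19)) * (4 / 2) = -1048135 / 13052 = -80.30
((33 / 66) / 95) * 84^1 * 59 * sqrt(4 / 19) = 4956 * sqrt(19) / 1805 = 11.97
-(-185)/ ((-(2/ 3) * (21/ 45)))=-8325/ 14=-594.64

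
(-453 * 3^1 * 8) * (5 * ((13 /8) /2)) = -88335 /2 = -44167.50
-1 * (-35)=35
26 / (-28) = -13 / 14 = -0.93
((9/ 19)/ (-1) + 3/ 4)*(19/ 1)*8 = 42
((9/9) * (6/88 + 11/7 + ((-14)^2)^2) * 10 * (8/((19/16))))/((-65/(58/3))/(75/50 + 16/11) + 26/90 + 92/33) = 617663442600/462707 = 1334891.07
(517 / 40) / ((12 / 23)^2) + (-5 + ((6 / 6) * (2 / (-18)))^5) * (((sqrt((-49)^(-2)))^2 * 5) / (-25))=615480336323 / 12962436480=47.48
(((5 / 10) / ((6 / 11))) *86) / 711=473 / 4266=0.11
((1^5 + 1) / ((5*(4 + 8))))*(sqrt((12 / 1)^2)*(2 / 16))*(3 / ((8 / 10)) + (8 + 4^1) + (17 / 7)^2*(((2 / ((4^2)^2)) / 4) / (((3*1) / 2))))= 0.79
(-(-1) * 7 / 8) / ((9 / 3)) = 7 / 24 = 0.29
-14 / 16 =-7 / 8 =-0.88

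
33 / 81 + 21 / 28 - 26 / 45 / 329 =205313 / 177660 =1.16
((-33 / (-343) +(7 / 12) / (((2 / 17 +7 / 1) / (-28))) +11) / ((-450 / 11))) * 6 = -1095859 / 848925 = -1.29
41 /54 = 0.76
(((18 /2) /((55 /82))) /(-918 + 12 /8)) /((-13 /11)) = 492 /39715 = 0.01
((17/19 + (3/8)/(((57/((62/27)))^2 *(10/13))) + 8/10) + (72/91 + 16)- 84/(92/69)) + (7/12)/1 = -43.93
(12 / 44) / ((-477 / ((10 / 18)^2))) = -25 / 141669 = -0.00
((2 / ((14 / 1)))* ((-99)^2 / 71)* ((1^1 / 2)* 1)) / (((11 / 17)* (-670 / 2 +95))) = -0.06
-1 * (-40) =40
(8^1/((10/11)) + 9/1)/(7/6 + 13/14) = 1869/220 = 8.50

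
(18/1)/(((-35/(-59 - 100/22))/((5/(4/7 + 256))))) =6291/9878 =0.64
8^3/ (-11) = -512/ 11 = -46.55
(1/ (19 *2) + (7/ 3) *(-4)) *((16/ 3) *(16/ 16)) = -8488/ 171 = -49.64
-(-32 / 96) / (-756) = -1 / 2268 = -0.00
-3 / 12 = -1 / 4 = -0.25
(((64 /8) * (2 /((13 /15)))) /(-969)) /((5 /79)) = -1264 /4199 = -0.30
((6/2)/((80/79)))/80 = 237/6400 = 0.04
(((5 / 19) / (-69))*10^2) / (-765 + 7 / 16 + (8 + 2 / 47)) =376000 / 745831833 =0.00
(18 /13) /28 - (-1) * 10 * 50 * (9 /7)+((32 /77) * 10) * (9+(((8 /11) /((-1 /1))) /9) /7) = 943784887 /1387386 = 680.26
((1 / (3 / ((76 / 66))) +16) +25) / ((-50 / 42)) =-28679 / 825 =-34.76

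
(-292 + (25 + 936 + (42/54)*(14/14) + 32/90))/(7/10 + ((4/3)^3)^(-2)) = 41172992/53943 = 763.27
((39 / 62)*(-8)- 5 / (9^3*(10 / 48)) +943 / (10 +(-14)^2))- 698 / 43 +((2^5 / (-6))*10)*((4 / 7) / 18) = -8600638885 / 467091198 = -18.41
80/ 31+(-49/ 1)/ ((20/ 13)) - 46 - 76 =-93787/ 620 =-151.27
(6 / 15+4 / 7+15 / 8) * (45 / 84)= 2391 / 1568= 1.52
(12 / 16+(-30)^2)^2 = 12981609 / 16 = 811350.56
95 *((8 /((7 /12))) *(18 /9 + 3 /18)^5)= 35272835 /567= 62209.59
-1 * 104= -104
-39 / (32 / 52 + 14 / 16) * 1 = -26.17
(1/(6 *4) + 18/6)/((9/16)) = 5.41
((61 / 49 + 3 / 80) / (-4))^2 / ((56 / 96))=75812187 / 430259200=0.18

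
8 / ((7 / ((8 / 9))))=64 / 63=1.02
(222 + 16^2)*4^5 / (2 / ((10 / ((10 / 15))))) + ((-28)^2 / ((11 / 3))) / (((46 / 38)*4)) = 928784292 / 253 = 3671084.16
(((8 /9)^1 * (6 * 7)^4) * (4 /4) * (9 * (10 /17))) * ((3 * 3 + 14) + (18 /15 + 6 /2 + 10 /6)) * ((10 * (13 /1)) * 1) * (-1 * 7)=-384659317609.41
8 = 8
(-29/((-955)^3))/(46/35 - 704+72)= -0.00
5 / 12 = 0.42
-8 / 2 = -4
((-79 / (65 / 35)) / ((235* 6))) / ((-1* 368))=553 / 6745440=0.00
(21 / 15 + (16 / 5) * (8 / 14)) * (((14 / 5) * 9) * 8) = 16272 / 25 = 650.88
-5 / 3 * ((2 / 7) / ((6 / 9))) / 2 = -0.36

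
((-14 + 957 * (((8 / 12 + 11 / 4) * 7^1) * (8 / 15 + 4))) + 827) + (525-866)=104232.07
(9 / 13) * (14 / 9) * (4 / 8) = 7 / 13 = 0.54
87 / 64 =1.36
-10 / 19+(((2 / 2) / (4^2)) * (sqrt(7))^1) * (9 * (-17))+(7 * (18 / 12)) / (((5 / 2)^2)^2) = -153 * sqrt(7) / 16 - 3058 / 11875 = -25.56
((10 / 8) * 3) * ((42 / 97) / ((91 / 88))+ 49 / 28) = 164085 / 20176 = 8.13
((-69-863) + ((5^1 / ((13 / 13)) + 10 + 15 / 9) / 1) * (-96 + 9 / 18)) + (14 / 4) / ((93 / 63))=-2521.30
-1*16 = -16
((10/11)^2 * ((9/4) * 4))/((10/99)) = 73.64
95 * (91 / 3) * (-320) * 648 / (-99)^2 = -22131200 / 363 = -60967.49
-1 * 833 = -833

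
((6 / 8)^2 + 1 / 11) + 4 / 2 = 467 / 176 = 2.65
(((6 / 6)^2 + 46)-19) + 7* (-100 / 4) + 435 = 288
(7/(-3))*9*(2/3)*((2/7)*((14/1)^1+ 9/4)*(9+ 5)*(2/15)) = -364/3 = -121.33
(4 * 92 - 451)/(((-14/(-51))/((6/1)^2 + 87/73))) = -11492595/1022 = -11245.20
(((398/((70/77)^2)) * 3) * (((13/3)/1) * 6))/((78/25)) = 24079/2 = 12039.50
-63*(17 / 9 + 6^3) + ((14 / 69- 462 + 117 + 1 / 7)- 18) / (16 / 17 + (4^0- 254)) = -28407176431 / 2069655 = -13725.56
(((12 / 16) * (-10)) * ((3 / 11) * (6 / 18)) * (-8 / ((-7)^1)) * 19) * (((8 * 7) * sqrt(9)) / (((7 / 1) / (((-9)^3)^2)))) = -14540225760 / 77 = -188834100.78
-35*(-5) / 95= 35 / 19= 1.84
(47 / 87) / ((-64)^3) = -47 / 22806528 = -0.00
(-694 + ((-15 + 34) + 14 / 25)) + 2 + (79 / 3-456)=-82658 / 75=-1102.11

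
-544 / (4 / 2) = -272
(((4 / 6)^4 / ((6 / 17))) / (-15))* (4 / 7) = -544 / 25515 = -0.02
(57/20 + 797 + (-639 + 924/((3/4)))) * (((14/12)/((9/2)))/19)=194999/10260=19.01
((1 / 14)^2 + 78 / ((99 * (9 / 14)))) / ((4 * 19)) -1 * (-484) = 2141341849 / 4424112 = 484.02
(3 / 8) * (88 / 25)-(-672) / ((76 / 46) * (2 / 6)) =580227 / 475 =1221.53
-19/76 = -1/4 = -0.25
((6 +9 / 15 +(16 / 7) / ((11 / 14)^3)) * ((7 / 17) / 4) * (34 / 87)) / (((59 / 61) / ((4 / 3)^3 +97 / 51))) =63037994201 / 31358985570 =2.01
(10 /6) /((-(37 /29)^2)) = -4205 /4107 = -1.02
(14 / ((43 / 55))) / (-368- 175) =-770 / 23349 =-0.03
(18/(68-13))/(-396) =-1/1210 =-0.00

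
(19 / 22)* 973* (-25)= -462175 / 22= -21007.95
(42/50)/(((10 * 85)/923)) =19383/21250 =0.91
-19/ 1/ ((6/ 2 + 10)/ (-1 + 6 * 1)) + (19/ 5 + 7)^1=227/ 65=3.49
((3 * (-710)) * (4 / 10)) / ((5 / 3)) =-2556 / 5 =-511.20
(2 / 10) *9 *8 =72 / 5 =14.40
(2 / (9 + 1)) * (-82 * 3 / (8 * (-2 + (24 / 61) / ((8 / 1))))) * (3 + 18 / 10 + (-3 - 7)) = -97539 / 5950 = -16.39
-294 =-294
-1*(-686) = 686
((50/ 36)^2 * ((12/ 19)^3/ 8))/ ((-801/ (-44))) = 55000/ 16482177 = 0.00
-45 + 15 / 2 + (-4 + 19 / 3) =-211 / 6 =-35.17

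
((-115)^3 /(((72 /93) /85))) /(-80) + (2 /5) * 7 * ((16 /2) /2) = 4007527129 /1920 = 2087253.71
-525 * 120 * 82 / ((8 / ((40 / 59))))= -25830000 / 59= -437796.61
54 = 54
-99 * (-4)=396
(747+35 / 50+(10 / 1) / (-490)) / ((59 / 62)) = 11357253 / 14455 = 785.70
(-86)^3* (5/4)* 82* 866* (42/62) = -1185649727640/31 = -38246765407.74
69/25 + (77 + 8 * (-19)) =-1806/25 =-72.24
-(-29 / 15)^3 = 24389 / 3375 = 7.23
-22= -22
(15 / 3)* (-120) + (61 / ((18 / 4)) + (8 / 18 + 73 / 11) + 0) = -6373 / 11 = -579.36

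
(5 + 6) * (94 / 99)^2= 9.92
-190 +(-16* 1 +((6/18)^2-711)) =-8252/9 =-916.89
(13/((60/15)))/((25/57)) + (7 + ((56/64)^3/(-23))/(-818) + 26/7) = 30552791929/1685734400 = 18.12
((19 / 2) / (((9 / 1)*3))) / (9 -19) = -19 / 540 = -0.04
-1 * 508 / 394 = -254 / 197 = -1.29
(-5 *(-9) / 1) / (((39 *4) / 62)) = 465 / 26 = 17.88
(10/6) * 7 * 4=140/3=46.67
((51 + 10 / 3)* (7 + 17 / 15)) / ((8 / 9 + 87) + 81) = 9943 / 3800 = 2.62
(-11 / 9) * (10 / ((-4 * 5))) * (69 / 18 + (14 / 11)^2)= 3959 / 1188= 3.33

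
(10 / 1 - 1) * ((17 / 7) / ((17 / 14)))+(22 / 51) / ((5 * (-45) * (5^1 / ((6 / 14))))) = 18.00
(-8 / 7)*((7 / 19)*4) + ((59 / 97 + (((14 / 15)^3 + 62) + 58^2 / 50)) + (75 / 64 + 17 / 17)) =52224746303 / 398088000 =131.19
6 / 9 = 2 / 3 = 0.67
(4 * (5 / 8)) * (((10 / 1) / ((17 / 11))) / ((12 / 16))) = 21.57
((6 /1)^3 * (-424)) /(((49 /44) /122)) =-491622912 /49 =-10033120.65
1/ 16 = 0.06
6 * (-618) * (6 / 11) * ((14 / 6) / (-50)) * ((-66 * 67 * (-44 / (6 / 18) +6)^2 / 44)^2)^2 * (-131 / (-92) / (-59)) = -5509062225160424676727695759024 / 373175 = -14762677631568097211034220.00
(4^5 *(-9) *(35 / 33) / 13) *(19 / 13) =-2042880 / 1859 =-1098.91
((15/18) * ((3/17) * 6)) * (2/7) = 0.25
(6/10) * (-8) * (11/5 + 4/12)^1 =-304/25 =-12.16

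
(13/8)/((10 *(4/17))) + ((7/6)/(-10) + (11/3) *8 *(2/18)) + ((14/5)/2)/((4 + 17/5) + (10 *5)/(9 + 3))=11855173/2998080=3.95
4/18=2/9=0.22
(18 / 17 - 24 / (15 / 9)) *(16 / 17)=-18144 / 1445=-12.56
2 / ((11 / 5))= 10 / 11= 0.91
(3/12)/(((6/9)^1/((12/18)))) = 1/4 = 0.25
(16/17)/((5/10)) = 32/17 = 1.88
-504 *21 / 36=-294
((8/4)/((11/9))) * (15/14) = 135/77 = 1.75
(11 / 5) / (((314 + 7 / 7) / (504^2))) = 44352 / 25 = 1774.08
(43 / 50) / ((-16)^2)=43 / 12800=0.00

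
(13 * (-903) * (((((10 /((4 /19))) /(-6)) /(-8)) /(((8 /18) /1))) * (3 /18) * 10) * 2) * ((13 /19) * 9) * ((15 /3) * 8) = -171682875 /8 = -21460359.38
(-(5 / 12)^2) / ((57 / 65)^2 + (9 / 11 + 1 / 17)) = -19751875 / 187266672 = -0.11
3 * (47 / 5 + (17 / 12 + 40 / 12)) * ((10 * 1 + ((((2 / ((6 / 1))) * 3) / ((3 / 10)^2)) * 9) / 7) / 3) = 4811 / 14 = 343.64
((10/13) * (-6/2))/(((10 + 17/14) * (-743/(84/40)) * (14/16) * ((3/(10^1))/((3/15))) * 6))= 112/1516463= 0.00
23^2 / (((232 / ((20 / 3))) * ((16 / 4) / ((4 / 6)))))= 2645 / 1044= 2.53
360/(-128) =-45/16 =-2.81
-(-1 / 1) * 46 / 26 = 23 / 13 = 1.77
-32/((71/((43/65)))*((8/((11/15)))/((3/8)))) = -0.01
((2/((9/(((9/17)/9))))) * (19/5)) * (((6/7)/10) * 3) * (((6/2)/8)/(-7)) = -57/83300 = -0.00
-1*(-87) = 87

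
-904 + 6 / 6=-903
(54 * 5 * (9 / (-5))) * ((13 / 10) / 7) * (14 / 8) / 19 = -3159 / 380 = -8.31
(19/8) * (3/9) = 19/24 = 0.79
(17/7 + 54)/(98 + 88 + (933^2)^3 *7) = 395/32321085829614269583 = 0.00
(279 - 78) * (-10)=-2010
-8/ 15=-0.53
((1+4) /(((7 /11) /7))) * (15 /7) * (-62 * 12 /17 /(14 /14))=-613800 /119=-5157.98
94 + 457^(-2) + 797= 186084460 / 208849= 891.00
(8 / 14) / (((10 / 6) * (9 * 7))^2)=4 / 77175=0.00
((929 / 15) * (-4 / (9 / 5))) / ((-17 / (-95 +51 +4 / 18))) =-1464104 / 4131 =-354.42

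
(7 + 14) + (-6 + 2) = 17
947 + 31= 978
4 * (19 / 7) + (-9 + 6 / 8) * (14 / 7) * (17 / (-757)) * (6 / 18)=116373 / 10598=10.98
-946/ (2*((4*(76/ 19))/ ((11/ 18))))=-5203/ 288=-18.07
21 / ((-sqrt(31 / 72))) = -126 *sqrt(62) / 31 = -32.00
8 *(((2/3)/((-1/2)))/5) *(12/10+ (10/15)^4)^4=-3284094935552/403563009375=-8.14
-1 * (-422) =422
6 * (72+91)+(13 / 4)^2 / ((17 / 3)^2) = 4523793 / 4624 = 978.33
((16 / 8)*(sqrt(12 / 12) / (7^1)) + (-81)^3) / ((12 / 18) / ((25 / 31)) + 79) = -279006375 / 41909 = -6657.43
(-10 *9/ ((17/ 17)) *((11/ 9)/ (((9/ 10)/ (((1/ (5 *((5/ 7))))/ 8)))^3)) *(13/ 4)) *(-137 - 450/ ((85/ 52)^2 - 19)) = 78999741821/ 34331817600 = 2.30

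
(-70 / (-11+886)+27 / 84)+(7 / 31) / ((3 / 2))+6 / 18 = 15739 / 21700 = 0.73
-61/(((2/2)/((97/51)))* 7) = -5917/357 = -16.57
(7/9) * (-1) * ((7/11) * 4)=-196/99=-1.98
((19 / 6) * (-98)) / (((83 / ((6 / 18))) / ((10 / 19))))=-490 / 747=-0.66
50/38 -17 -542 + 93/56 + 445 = -118129/1064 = -111.02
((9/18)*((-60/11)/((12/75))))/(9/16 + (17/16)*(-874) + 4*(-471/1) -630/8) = 0.01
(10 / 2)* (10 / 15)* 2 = 20 / 3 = 6.67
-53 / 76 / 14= -53 / 1064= -0.05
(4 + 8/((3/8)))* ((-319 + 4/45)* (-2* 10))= 4362704/27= 161581.63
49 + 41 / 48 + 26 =3641 / 48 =75.85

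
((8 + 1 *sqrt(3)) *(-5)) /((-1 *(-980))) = -2 /49-sqrt(3) /196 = -0.05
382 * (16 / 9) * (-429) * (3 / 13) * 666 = -44776512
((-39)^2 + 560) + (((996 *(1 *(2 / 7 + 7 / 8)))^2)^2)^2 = 4708706595202175626244687804916161 / 1475789056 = 3190636613043277389803796.00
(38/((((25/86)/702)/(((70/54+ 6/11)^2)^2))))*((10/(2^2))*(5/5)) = 3803423675031604/1440894015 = 2639627.64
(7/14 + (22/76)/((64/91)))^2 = 4915089/5914624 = 0.83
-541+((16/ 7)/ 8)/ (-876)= -1658707/ 3066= -541.00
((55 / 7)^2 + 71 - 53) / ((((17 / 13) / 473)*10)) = 24024143 / 8330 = 2884.05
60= 60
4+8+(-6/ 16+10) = 21.62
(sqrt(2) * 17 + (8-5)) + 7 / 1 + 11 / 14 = 151 / 14 + 17 * sqrt(2) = 34.83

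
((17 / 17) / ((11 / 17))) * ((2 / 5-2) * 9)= -1224 / 55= -22.25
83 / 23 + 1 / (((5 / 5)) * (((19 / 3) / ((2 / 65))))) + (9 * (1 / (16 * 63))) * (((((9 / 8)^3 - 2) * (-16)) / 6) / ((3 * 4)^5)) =549230725815379 / 151991840931840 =3.61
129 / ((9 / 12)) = 172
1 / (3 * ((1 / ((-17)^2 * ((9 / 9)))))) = 289 / 3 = 96.33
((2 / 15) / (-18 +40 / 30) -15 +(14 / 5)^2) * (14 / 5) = -12544 / 625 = -20.07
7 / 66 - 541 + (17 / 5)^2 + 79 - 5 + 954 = 822799 / 1650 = 498.67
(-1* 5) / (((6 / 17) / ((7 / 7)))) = -85 / 6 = -14.17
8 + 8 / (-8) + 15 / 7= 64 / 7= 9.14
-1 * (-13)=13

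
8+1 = 9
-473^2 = -223729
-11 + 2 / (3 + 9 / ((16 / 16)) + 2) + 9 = -13 / 7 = -1.86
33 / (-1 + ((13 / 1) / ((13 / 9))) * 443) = 33 / 3986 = 0.01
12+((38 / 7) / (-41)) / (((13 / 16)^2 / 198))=-1344108 / 48503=-27.71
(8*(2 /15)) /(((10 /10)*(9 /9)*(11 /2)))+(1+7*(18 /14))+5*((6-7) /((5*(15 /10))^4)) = 1135174 /111375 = 10.19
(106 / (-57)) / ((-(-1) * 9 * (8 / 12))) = -53 / 171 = -0.31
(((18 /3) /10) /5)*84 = 252 /25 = 10.08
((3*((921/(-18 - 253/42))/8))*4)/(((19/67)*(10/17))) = -66088197/191710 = -344.73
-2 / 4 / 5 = -1 / 10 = -0.10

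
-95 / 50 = -19 / 10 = -1.90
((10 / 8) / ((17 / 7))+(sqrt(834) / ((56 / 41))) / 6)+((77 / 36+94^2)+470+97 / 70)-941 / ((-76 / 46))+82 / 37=41 * sqrt(834) / 336+37200709124 / 3764565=9885.33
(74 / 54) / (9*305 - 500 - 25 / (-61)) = 2257 / 3698190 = 0.00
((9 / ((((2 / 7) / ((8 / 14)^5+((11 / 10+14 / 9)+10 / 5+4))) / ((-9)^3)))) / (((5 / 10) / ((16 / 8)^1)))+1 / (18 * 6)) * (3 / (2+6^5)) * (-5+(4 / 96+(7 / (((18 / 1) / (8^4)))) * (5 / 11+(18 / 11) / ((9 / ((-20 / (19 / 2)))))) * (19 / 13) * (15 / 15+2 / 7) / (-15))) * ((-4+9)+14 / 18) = 68687834487109759 / 1996728647760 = 34400.18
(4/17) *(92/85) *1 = 368/1445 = 0.25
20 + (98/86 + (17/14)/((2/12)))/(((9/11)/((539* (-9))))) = -2147132/43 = -49933.30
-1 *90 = -90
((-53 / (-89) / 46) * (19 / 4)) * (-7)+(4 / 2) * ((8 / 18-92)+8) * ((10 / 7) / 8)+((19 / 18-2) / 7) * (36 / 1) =-35.13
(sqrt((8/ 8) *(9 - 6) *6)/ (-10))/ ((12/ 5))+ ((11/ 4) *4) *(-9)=-99 - sqrt(2)/ 8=-99.18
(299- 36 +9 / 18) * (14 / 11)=3689 / 11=335.36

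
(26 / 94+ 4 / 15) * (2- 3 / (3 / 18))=-6128 / 705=-8.69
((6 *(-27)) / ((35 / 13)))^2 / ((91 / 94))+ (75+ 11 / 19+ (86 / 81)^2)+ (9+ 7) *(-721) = -8251587619088 / 1068950925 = -7719.33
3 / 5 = 0.60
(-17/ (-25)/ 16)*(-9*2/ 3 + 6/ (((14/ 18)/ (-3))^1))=-867/ 700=-1.24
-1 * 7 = -7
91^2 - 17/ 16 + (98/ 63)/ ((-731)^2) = 637124498495/ 76947984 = 8279.94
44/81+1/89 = 3997/7209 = 0.55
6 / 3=2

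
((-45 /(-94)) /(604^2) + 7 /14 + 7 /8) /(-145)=-47152513 /4972442080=-0.01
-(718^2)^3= -137008233063797824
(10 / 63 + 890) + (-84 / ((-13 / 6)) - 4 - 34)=890.93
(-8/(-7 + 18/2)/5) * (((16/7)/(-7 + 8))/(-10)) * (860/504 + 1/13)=46736/143325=0.33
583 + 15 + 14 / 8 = 2399 / 4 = 599.75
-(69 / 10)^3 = -328509 / 1000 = -328.51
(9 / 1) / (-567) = -1 / 63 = -0.02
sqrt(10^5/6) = 129.10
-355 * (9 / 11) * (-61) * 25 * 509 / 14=2480038875 / 154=16104148.54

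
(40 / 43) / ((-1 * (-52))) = 10 / 559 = 0.02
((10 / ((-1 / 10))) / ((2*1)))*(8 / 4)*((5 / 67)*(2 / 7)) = -1000 / 469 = -2.13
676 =676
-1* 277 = -277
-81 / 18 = -9 / 2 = -4.50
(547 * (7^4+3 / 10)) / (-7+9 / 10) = -13135111 / 61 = -215329.69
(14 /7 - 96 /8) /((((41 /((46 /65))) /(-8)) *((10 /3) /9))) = 9936 /2665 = 3.73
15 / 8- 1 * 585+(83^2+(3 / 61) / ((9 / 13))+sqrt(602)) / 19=-6134605 / 27816+sqrt(602) / 19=-219.25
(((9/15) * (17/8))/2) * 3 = 153/80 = 1.91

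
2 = 2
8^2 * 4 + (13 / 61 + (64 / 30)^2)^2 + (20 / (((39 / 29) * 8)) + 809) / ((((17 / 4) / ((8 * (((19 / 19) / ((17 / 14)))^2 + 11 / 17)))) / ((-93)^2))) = 210491689513898920949 / 12031362793125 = 17495249.14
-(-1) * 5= 5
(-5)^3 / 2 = -125 / 2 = -62.50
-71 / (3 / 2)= -142 / 3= -47.33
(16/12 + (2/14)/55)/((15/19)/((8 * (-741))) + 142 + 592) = 57930392/31828671105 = 0.00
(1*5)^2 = 25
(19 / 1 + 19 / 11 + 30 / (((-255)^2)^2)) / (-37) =-64269409522 / 114726533625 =-0.56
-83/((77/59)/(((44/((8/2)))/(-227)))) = 4897/1589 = 3.08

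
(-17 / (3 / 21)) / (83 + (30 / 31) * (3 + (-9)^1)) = -3689 / 2393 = -1.54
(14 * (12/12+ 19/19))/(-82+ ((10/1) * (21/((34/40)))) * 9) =238/18203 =0.01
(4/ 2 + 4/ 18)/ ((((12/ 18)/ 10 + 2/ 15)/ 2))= 200/ 9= 22.22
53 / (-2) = -53 / 2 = -26.50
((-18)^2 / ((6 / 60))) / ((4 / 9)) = 7290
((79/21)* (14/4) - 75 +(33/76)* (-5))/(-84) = 14593/19152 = 0.76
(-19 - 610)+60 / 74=-23243 / 37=-628.19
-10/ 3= -3.33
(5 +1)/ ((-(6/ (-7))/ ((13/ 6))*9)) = 1.69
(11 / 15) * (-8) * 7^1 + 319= 4169 / 15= 277.93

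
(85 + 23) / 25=108 / 25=4.32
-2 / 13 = -0.15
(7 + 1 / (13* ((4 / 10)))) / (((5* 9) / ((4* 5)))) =3.20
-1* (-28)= 28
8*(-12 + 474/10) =1416/5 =283.20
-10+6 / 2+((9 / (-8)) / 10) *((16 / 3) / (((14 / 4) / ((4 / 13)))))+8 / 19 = -57331 / 8645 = -6.63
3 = 3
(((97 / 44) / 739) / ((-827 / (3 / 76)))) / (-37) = 291 / 75616738384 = 0.00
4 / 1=4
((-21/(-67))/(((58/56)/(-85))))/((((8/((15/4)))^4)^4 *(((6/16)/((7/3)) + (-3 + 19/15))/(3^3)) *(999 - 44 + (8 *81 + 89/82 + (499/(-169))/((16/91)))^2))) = 9442909916479212993621826171875/1577078658764388857313009141688322490368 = 0.00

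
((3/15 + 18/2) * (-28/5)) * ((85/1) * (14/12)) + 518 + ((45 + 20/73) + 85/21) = -34812476/7665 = -4541.75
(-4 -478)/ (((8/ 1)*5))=-241/ 20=-12.05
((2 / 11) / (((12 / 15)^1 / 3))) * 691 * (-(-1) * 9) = 4240.23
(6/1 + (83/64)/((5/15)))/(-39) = -0.25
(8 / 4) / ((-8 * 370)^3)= -1 / 12967168000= -0.00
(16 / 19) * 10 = 160 / 19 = 8.42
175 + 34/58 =5092/29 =175.59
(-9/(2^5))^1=-9/32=-0.28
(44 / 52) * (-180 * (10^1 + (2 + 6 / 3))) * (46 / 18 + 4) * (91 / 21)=-181720 / 3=-60573.33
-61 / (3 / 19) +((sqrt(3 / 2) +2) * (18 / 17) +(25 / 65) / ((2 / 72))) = -245555 / 663 +9 * sqrt(6) / 17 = -369.07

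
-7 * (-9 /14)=9 /2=4.50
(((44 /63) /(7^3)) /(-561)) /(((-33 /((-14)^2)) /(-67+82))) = 80 /247401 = 0.00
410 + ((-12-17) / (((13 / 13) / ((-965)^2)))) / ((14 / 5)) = -9644420.36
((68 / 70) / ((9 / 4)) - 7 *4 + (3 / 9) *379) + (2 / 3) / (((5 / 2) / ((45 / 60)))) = 98.97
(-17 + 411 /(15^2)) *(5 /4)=-569 /30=-18.97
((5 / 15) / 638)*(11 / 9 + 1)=10 / 8613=0.00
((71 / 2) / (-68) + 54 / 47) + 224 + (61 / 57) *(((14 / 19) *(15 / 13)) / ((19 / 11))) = 128327548345 / 569955464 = 225.15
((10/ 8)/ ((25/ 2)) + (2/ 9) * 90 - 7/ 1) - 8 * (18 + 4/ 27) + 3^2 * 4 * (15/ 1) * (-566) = -82558463/ 270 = -305772.09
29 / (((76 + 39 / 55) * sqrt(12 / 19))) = 1595 * sqrt(57) / 25314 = 0.48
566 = 566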